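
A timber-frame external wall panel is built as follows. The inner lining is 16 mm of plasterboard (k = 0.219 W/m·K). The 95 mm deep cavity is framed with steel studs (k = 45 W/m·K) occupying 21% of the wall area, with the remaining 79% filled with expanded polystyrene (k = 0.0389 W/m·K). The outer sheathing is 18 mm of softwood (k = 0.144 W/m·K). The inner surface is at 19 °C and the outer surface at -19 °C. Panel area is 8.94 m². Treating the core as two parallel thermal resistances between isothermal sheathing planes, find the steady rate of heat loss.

Q ≈ 1630 W

Sheathing layers in series; stud and cavity paths in parallel between them.
R_inner = 0.016/(0.219×8.94) = 0.008172 K/W
R_stud  = 0.095/(45×0.21×8.94) = 0.001124 K/W
R_cav   = 0.095/(0.0389×0.79×8.94) = 0.3458 K/W
1/R_core = 1/R_stud + 1/R_cav → R_core = 0.001121 K/W
R_outer = 0.018/(0.144×8.94) = 0.01398 K/W
R_total = 0.02328 K/W
Q = ΔT/R_total = 38/0.02328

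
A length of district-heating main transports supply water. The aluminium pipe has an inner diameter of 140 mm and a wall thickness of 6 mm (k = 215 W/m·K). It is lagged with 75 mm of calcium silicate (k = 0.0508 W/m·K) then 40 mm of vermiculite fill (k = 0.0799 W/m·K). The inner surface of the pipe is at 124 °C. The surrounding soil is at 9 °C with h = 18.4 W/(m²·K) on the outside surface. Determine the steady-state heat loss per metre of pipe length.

q′ ≈ 43.2 W/m

Per-layer cylindrical resistances, series-summed:
R_aluminium pipe wall = ln(76/70)/(2π×215×1) = 6.088×10^-5 K/W
R_calcium silicate = ln(151/76)/(2π×0.0508×1) = 2.151 K/W
R_vermiculite fill = ln(191/151)/(2π×0.0799×1) = 0.4681 K/W
R_outer film = 1/(h_o·2πr_oL) = 1/(18.4×2π×0.191×1) = 0.04529 K/W
R_total = 2.664 K/W
Q = ΔT/R_total = 115/2.664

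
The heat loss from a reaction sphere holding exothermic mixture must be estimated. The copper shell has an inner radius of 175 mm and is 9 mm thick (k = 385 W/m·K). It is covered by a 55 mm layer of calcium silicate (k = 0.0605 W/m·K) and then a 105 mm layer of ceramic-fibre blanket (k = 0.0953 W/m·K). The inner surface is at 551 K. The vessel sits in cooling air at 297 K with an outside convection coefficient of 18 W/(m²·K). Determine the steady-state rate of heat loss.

For a spherical shell R = (1/r₁ − 1/r₂)/(4πk); film R = 1/(h·4πr²). In series:
R_copper shell = (1/0.175 − 1/0.184)/(4π×385) = 5.777×10^-5 K/W
R_calcium silicate = (1/0.184 − 1/0.239)/(4π×0.0605) = 1.645 K/W
R_ceramic-fibre blanket = (1/0.239 − 1/0.344)/(4π×0.0953) = 1.066 K/W
R_outer film = 1/(h·4πr_o²) = 1/(18×4π×0.344²) = 0.03736 K/W
R_total = 2.749 K/W
Q = ΔT/R_total = 254/2.749

Q ≈ 92.4 W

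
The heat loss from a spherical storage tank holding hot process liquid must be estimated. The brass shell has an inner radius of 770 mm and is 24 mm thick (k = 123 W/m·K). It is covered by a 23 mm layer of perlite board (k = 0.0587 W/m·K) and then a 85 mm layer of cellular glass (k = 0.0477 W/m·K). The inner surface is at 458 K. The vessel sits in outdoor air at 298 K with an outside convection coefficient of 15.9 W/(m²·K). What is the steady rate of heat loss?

For a spherical shell R = (1/r₁ − 1/r₂)/(4πk); film R = 1/(h·4πr²). In series:
R_brass shell = (1/0.77 − 1/0.794)/(4π×123) = 2.54×10^-5 K/W
R_perlite board = (1/0.794 − 1/0.817)/(4π×0.0587) = 0.04807 K/W
R_cellular glass = (1/0.817 − 1/0.902)/(4π×0.0477) = 0.1924 K/W
R_outer film = 1/(h·4πr_o²) = 1/(15.9×4π×0.902²) = 0.006151 K/W
R_total = 0.2467 K/W
Q = ΔT/R_total = 160/0.2467

Q ≈ 649 W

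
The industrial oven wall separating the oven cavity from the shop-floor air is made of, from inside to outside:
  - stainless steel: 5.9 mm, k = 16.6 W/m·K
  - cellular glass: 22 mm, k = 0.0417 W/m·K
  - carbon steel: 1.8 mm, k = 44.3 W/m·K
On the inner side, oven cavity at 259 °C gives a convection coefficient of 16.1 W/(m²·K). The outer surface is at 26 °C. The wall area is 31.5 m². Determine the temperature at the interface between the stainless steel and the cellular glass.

T ≈ 234 °C

Thermal resistances in series:
R_inner film = 1/(h_i·A) = 1/(16.1×31.5) = 0.001972 K/W
R_stainless steel = L/(kA) = 0.0059/(16.6×31.5) = 1.128×10^-5 K/W
R_cellular glass = L/(kA) = 0.022/(0.0417×31.5) = 0.01675 K/W
R_carbon steel = L/(kA) = 0.0018/(44.3×31.5) = 1.29×10^-6 K/W
R_total = 0.01873 K/W;  Q = ΔT/R_total = 233/0.01873 = 12440 W
T_interface = T_inner − Q·ΣR(inner→interface) = 259 − 12400×0.001983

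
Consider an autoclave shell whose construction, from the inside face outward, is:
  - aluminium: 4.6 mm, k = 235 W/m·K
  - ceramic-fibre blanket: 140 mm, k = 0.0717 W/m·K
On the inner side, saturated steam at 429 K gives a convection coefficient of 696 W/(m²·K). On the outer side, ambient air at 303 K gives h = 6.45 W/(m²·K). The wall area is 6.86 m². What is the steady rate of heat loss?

Q ≈ 410 W

Model the wall as resistances in series:
R_inner film = 1/(h_i·A) = 1/(696×6.86) = 2.094×10^-4 K/W
R_aluminium = L/(kA) = 0.0046/(235×6.86) = 2.853×10^-6 K/W
R_ceramic-fibre blanket = L/(kA) = 0.14/(0.0717×6.86) = 0.2846 K/W
R_outer film = 1/(h_o·A) = 1/(6.45×6.86) = 0.0226 K/W
R_total = 0.3074 K/W
Q = ΔT / R_total = 126 / 0.3074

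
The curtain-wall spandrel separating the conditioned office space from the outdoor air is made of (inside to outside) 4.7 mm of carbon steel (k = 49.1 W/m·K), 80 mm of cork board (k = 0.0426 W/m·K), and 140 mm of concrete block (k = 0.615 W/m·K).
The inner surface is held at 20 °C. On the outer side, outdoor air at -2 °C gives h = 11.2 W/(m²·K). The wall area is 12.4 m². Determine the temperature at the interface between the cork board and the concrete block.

T ≈ 1.18 °C

Thermal resistances in series:
R_carbon steel = L/(kA) = 0.0047/(49.1×12.4) = 7.72×10^-6 K/W
R_cork board = L/(kA) = 0.08/(0.0426×12.4) = 0.1514 K/W
R_concrete block = L/(kA) = 0.14/(0.615×12.4) = 0.01836 K/W
R_outer film = 1/(h_o·A) = 1/(11.2×12.4) = 0.0072 K/W
R_total = 0.177 K/W;  Q = ΔT/R_total = 22/0.177 = 124.3 W
T_interface = T_inner − Q·ΣR(inner→interface) = 20 − 124×0.1515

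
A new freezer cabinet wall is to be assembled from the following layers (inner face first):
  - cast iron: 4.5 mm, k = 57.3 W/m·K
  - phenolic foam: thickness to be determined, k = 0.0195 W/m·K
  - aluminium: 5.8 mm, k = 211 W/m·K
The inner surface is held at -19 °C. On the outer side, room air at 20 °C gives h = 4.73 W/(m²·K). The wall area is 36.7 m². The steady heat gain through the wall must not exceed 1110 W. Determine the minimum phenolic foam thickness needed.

L ≈ 21 mm

Treating each layer as a thermal resistance in series:
R_cast iron = L/(kA) = 0.0045/(57.3×36.7) = 2.14×10^-6 K/W
R_aluminium = L/(kA) = 0.0058/(211×36.7) = 7.49×10^-7 K/W
R_outer film = 1/(h_o·A) = 1/(4.73×36.7) = 0.005761 K/W
Sum of the known resistances R_other = 0.005764 K/W
Required total resistance R_tot = ΔT/Q_allow = 39/1110 = 0.03514 K/W
R_phenolic foam = R_tot − R_other = 0.02937 K/W
L = R·k·A = 0.02937×0.0195×36.7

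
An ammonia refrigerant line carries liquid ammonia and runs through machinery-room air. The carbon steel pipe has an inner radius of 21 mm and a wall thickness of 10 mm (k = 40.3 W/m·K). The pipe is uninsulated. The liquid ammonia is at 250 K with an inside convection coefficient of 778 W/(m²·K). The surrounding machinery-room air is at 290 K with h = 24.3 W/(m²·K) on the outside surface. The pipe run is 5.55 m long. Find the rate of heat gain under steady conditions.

Q ≈ 997 W

Treating each annulus and film as a series resistance:
R_inner film = 1/(h_i·2πr₁L) = 1/(778×2π×0.021×5.55) = 0.001755 K/W
R_carbon steel pipe wall = ln(31/21)/(2π×40.3×5.55) = 2.771×10^-4 K/W
R_outer film = 1/(h_o·2πr_oL) = 1/(24.3×2π×0.031×5.55) = 0.03807 K/W
R_total = 0.0401 K/W
Q = ΔT/R_total = 40/0.0401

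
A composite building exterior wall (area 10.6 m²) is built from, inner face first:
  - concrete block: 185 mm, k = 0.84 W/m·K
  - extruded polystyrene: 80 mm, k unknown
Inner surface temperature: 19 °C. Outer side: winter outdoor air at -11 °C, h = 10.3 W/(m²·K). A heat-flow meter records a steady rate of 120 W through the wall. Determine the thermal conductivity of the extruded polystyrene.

Model the wall as resistances in series:
R_concrete block = L/(kA) = 0.185/(0.84×10.6) = 0.02078 K/W
R_outer film = 1/(h_o·A) = 1/(10.3×10.6) = 0.009159 K/W
Sum of known resistances R_other = 0.02994 K/W
Total R = ΔT/Q = 30/120 = 0.25 K/W
R_extruded polystyrene = R_total − R_other = 0.2201 K/W
k = L/(R·A) = 0.08/(0.2201×10.6)

k ≈ 0.0343 W/(m·K)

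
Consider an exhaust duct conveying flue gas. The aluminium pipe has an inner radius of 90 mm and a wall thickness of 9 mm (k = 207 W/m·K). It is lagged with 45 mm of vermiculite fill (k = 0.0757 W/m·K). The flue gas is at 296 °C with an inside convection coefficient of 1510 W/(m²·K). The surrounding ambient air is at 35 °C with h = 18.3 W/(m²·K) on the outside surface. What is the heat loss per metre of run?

Per-layer cylindrical resistances, series-summed:
R_inner film = 1/(h_i·2πr₁L) = 1/(1510×2π×0.09×1) = 0.001171 K/W
R_aluminium pipe wall = ln(99/90)/(2π×207×1) = 7.328×10^-5 K/W
R_vermiculite fill = ln(144/99)/(2π×0.0757×1) = 0.7878 K/W
R_outer film = 1/(h_o·2πr_oL) = 1/(18.3×2π×0.144×1) = 0.0604 K/W
R_total = 0.8494 K/W
Q = ΔT/R_total = 261/0.8494

q′ ≈ 307 W/m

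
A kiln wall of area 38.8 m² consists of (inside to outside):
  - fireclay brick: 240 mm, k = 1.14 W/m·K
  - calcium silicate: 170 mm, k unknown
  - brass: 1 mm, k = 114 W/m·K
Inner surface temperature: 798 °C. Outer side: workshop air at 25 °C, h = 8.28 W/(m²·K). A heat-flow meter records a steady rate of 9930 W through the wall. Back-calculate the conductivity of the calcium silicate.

k ≈ 0.0632 W/(m·K)

Series thermal resistances:
R_fireclay brick = L/(kA) = 0.24/(1.14×38.8) = 0.005426 K/W
R_brass = L/(kA) = 0.001/(114×38.8) = 2.261×10^-7 K/W
R_outer film = 1/(h_o·A) = 1/(8.28×38.8) = 0.003113 K/W
Sum of known resistances R_other = 0.008539 K/W
Total R = ΔT/Q = 773/9930 = 0.07784 K/W
R_calcium silicate = R_total − R_other = 0.06931 K/W
k = L/(R·A) = 0.17/(0.06931×38.8)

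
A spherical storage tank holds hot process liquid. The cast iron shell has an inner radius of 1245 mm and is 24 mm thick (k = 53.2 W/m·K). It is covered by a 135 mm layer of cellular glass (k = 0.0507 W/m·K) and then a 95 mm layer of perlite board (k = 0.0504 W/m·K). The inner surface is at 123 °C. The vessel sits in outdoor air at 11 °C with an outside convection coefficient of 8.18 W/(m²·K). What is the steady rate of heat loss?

Radial (spherical) resistances in series:
R_cast iron shell = (1/1.245 − 1/1.269)/(4π×53.2) = 2.272×10^-5 K/W
R_cellular glass = (1/1.269 − 1/1.404)/(4π×0.0507) = 0.1189 K/W
R_perlite board = (1/1.404 − 1/1.499)/(4π×0.0504) = 0.07127 K/W
R_outer film = 1/(h·4πr_o²) = 1/(8.18×4π×1.499²) = 0.004329 K/W
R_total = 0.1946 K/W
Q = ΔT/R_total = 112/0.1946

Q ≈ 576 W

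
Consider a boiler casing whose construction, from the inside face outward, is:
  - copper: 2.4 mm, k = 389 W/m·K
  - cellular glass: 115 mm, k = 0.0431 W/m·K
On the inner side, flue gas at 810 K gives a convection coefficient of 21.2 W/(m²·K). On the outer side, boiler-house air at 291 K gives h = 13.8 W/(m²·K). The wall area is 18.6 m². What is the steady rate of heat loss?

Q ≈ 3460 W

Series thermal resistances:
R_inner film = 1/(h_i·A) = 1/(21.2×18.6) = 0.002536 K/W
R_copper = L/(kA) = 0.0024/(389×18.6) = 3.317×10^-7 K/W
R_cellular glass = L/(kA) = 0.115/(0.0431×18.6) = 0.1435 K/W
R_outer film = 1/(h_o·A) = 1/(13.8×18.6) = 0.003896 K/W
R_total = 0.1499 K/W
Q = ΔT / R_total = 519 / 0.1499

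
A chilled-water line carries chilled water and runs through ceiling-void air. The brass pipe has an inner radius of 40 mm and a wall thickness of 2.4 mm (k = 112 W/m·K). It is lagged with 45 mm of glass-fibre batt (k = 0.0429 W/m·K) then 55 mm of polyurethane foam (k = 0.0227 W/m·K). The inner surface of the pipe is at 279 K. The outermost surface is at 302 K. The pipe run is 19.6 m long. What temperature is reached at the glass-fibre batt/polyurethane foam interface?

Cylindrical conduction, so R = ln(r₂/r₁)/(2πkL) per layer, in series:
R_brass pipe wall = ln(42.4/40)/(2π×112×19.6) = 4.225×10^-6 K/W
R_glass-fibre batt = ln(87.4/42.4)/(2π×0.0429×19.6) = 0.1369 K/W
R_polyurethane foam = ln(142.4/87.4)/(2π×0.0227×19.6) = 0.1746 K/W
R_total = 0.3115 K/W
Q = ΔT/R_total = 23/0.3115
Q = 73.8 W
T_interface = T_inner + Q·ΣR(inner→interface) = 279 + 73.8×0.1369

T ≈ 289 K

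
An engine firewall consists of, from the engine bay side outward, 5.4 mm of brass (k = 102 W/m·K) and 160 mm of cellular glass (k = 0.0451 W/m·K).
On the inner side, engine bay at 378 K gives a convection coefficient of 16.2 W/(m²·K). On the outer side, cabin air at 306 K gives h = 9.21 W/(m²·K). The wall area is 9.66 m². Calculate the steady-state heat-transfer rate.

Series thermal resistances:
R_inner film = 1/(h_i·A) = 1/(16.2×9.66) = 0.00639 K/W
R_brass = L/(kA) = 0.0054/(102×9.66) = 5.48×10^-6 K/W
R_cellular glass = L/(kA) = 0.16/(0.0451×9.66) = 0.3673 K/W
R_outer film = 1/(h_o·A) = 1/(9.21×9.66) = 0.01124 K/W
R_total = 0.3849 K/W
Q = ΔT / R_total = 72 / 0.3849

Q ≈ 187 W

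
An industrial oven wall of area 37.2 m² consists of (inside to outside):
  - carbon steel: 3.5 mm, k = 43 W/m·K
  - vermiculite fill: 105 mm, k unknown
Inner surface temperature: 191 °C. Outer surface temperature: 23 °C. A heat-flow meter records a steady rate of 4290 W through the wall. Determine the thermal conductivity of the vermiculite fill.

Treating each layer as a thermal resistance in series:
R_carbon steel = L/(kA) = 0.0035/(43×37.2) = 2.188×10^-6 K/W
Sum of known resistances R_other = 2.188×10^-6 K/W
Total R = ΔT/Q = 168/4290 = 0.03916 K/W
R_vermiculite fill = R_total − R_other = 0.03916 K/W
k = L/(R·A) = 0.105/(0.03916×37.2)

k ≈ 0.0721 W/(m·K)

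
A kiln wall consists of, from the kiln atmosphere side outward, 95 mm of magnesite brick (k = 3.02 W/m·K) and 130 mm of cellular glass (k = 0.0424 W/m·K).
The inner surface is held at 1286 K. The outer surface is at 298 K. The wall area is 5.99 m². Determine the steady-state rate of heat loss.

Treating each layer as a thermal resistance in series:
R_magnesite brick = L/(kA) = 0.095/(3.02×5.99) = 0.005252 K/W
R_cellular glass = L/(kA) = 0.13/(0.0424×5.99) = 0.5119 K/W
R_total = 0.5171 K/W
Q = ΔT / R_total = 988 / 0.5171

Q ≈ 1910 W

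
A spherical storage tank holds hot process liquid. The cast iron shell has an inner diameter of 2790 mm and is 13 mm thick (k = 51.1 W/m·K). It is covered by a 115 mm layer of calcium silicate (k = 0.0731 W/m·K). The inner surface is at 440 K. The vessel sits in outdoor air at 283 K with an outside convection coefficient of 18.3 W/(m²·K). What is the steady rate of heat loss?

Q ≈ 2610 W

For a spherical shell R = (1/r₁ − 1/r₂)/(4πk); film R = 1/(h·4πr²). In series:
R_cast iron shell = (1/1.395 − 1/1.408)/(4π×51.1) = 1.031×10^-5 K/W
R_calcium silicate = (1/1.408 − 1/1.523)/(4π×0.0731) = 0.05838 K/W
R_outer film = 1/(h·4πr_o²) = 1/(18.3×4π×1.523²) = 0.001875 K/W
R_total = 0.06027 K/W
Q = ΔT/R_total = 157/0.06027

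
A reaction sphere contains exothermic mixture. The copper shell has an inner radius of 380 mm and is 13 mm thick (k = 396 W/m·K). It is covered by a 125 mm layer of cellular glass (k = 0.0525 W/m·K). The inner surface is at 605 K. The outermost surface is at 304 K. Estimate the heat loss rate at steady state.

Q ≈ 323 W

For a spherical shell R = (1/r₁ − 1/r₂)/(4πk); film R = 1/(h·4πr²). In series:
R_copper shell = (1/0.38 − 1/0.393)/(4π×396) = 1.749×10^-5 K/W
R_cellular glass = (1/0.393 − 1/0.518)/(4π×0.0525) = 0.9307 K/W
R_total = 0.9307 K/W
Q = ΔT/R_total = 301/0.9307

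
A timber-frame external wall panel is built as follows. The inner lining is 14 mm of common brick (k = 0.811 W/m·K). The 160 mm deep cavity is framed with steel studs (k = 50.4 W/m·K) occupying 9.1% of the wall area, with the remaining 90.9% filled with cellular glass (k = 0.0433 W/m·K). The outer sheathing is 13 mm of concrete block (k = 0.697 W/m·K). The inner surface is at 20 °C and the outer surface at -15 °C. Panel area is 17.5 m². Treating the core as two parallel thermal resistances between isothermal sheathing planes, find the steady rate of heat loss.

Q ≈ 8690 W

Sheathing layers in series; stud and cavity paths in parallel between them.
R_inner = 0.014/(0.811×17.5) = 9.864×10^-4 K/W
R_stud  = 0.16/(50.4×0.091×17.5) = 0.001993 K/W
R_cav   = 0.16/(0.0433×0.909×17.5) = 0.2323 K/W
1/R_core = 1/R_stud + 1/R_cav → R_core = 0.001977 K/W
R_outer = 0.013/(0.697×17.5) = 0.001066 K/W
R_total = 0.004029 K/W
Q = ΔT/R_total = 35/0.004029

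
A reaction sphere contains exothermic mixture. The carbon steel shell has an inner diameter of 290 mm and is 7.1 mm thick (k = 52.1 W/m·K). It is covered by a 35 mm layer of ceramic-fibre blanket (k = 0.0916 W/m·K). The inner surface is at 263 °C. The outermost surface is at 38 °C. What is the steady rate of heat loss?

Q ≈ 210 W

Radial (spherical) resistances in series:
R_carbon steel shell = (1/0.145 − 1/0.1521)/(4π×52.1) = 4.917×10^-4 K/W
R_ceramic-fibre blanket = (1/0.1521 − 1/0.1871)/(4π×0.0916) = 1.068 K/W
R_total = 1.069 K/W
Q = ΔT/R_total = 225/1.069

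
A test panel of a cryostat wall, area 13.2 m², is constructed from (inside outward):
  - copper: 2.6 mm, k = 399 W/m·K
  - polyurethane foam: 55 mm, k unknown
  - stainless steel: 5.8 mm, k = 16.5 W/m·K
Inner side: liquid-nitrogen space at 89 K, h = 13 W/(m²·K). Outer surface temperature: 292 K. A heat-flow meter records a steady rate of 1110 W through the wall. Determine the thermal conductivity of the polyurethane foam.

Model the wall as resistances in series:
R_inner film = 1/(h_i·A) = 1/(13×13.2) = 0.005828 K/W
R_copper = L/(kA) = 0.0026/(399×13.2) = 4.937×10^-7 K/W
R_stainless steel = L/(kA) = 0.0058/(16.5×13.2) = 2.663×10^-5 K/W
Sum of known resistances R_other = 0.005855 K/W
Total R = ΔT/Q = 203/1110 = 0.1829 K/W
R_polyurethane foam = R_total − R_other = 0.177 K/W
k = L/(R·A) = 0.055/(0.177×13.2)

k ≈ 0.0235 W/(m·K)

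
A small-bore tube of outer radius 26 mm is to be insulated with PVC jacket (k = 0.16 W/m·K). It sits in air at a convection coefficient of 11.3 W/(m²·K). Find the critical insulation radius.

For a cylinder r_cr = k/h = 0.16/11.3
r_cr = 14.2 mm; since the bare radius (26 mm) is above r_cr, any added insulation will reduce heat loss.

r_cr ≈ 14.2 mm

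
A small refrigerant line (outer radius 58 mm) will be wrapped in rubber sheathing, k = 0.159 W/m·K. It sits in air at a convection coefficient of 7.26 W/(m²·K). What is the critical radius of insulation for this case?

For a cylinder r_cr = k/h = 0.159/7.26
r_cr = 21.9 mm; since the bare radius (58 mm) is above r_cr, any added insulation will reduce heat loss.

r_cr ≈ 21.9 mm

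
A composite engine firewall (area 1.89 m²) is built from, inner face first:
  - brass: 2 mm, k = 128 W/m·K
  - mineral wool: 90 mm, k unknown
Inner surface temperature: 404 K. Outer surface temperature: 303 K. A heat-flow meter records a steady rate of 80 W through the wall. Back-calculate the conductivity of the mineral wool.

Series thermal resistances:
R_brass = L/(kA) = 0.002/(128×1.89) = 8.267×10^-6 K/W
Sum of known resistances R_other = 8.267×10^-6 K/W
Total R = ΔT/Q = 101/80 = 1.262 K/W
R_mineral wool = R_total − R_other = 1.262 K/W
k = L/(R·A) = 0.09/(1.262×1.89)

k ≈ 0.0377 W/(m·K)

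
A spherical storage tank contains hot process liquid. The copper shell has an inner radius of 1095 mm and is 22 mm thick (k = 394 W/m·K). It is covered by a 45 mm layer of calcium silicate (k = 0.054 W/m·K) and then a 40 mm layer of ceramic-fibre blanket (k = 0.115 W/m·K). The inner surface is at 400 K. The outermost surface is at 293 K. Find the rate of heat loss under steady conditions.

Radial (spherical) resistances in series:
R_copper shell = (1/1.095 − 1/1.117)/(4π×394) = 3.633×10^-6 K/W
R_calcium silicate = (1/1.117 − 1/1.162)/(4π×0.054) = 0.05109 K/W
R_ceramic-fibre blanket = (1/1.162 − 1/1.202)/(4π×0.115) = 0.01982 K/W
R_total = 0.07091 K/W
Q = ΔT/R_total = 107/0.07091

Q ≈ 1510 W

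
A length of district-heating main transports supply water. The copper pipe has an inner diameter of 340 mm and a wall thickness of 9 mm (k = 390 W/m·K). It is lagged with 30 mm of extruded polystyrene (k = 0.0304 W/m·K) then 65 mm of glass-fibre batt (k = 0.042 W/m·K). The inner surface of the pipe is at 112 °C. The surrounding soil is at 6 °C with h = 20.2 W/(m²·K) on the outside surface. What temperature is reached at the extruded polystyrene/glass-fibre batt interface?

Treating each annulus and film as a series resistance:
R_copper pipe wall = ln(179/170)/(2π×390×1) = 2.105×10^-5 K/W
R_extruded polystyrene = ln(209/179)/(2π×0.0304×1) = 0.8112 K/W
R_glass-fibre batt = ln(274/209)/(2π×0.042×1) = 1.026 K/W
R_outer film = 1/(h_o·2πr_oL) = 1/(20.2×2π×0.274×1) = 0.02876 K/W
R_total = 1.866 K/W
Q = ΔT/R_total = 106/1.866
Q = 56.8 W/m
T_interface = T_inner − Q·ΣR(inner→interface) = 112 − 56.8×0.8112

T ≈ 65.9 °C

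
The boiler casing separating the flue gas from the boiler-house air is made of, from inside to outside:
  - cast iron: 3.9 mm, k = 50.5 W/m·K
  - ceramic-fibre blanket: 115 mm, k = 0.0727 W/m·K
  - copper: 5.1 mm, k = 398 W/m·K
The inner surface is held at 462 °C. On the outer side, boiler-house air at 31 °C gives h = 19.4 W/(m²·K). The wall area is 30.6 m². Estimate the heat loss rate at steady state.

Q ≈ 8070 W

Treating each layer as a thermal resistance in series:
R_cast iron = L/(kA) = 0.0039/(50.5×30.6) = 2.524×10^-6 K/W
R_ceramic-fibre blanket = L/(kA) = 0.115/(0.0727×30.6) = 0.05169 K/W
R_copper = L/(kA) = 0.0051/(398×30.6) = 4.188×10^-7 K/W
R_outer film = 1/(h_o·A) = 1/(19.4×30.6) = 0.001685 K/W
R_total = 0.05338 K/W
Q = ΔT / R_total = 431 / 0.05338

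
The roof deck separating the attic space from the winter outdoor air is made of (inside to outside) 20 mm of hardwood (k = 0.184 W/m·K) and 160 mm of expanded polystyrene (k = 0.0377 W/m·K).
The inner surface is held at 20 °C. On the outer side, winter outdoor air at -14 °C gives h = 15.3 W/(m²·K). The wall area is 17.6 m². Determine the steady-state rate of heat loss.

Q ≈ 135 W

Treating each layer as a thermal resistance in series:
R_hardwood = L/(kA) = 0.02/(0.184×17.6) = 0.006176 K/W
R_expanded polystyrene = L/(kA) = 0.16/(0.0377×17.6) = 0.2411 K/W
R_outer film = 1/(h_o·A) = 1/(15.3×17.6) = 0.003714 K/W
R_total = 0.251 K/W
Q = ΔT / R_total = 34 / 0.251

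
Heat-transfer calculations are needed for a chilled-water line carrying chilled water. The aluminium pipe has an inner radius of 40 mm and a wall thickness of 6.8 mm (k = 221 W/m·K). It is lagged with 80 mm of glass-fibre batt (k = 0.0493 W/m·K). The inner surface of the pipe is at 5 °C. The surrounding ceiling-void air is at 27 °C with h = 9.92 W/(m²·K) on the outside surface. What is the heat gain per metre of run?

For a radial system each layer contributes R = ln(r_out/r_in)/(2πkL); films add R = 1/(hA).
R_aluminium pipe wall = ln(46.8/40)/(2π×221×1) = 1.131×10^-4 K/W
R_glass-fibre batt = ln(126.8/46.8)/(2π×0.0493×1) = 3.218 K/W
R_outer film = 1/(h_o·2πr_oL) = 1/(9.92×2π×0.1268×1) = 0.1265 K/W
R_total = 3.344 K/W
Q = ΔT/R_total = 22/3.344

q′ ≈ 6.58 W/m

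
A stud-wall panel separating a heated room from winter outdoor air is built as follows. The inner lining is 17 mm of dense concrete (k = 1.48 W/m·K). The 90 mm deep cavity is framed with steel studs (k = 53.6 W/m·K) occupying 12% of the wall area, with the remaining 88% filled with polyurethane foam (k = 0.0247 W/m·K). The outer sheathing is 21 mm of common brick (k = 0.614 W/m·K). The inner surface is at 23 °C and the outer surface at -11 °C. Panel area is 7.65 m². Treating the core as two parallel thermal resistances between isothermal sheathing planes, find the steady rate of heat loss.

Q ≈ 4360 W

Sheathing layers in series; stud and cavity paths in parallel between them.
R_inner = 0.017/(1.48×7.65) = 0.001502 K/W
R_stud  = 0.09/(53.6×0.12×7.65) = 0.001829 K/W
R_cav   = 0.09/(0.0247×0.88×7.65) = 0.5413 K/W
1/R_core = 1/R_stud + 1/R_cav → R_core = 0.001823 K/W
R_outer = 0.021/(0.614×7.65) = 0.004471 K/W
R_total = 0.007795 K/W
Q = ΔT/R_total = 34/0.007795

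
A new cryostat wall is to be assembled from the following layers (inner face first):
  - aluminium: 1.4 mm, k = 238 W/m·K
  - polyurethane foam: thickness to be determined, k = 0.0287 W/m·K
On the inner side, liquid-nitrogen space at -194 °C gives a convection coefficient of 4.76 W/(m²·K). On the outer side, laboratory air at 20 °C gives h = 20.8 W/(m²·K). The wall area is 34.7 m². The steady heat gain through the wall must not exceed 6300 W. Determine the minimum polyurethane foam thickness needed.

L ≈ 26.4 mm

Model the wall as resistances in series:
R_inner film = 1/(h_i·A) = 1/(4.76×34.7) = 0.006054 K/W
R_aluminium = L/(kA) = 0.0014/(238×34.7) = 1.695×10^-7 K/W
R_outer film = 1/(h_o·A) = 1/(20.8×34.7) = 0.001386 K/W
Sum of the known resistances R_other = 0.00744 K/W
Required total resistance R_tot = ΔT/Q_allow = 214/6300 = 0.03397 K/W
R_polyurethane foam = R_tot − R_other = 0.02653 K/W
L = R·k·A = 0.02653×0.0287×34.7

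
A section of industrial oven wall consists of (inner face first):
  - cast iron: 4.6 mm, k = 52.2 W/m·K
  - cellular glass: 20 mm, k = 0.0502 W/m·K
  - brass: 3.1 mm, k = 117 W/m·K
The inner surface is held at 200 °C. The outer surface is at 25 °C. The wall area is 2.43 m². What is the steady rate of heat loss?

Q ≈ 1070 W

Model the wall as resistances in series:
R_cast iron = L/(kA) = 0.0046/(52.2×2.43) = 3.626×10^-5 K/W
R_cellular glass = L/(kA) = 0.02/(0.0502×2.43) = 0.164 K/W
R_brass = L/(kA) = 0.0031/(117×2.43) = 1.09×10^-5 K/W
R_total = 0.164 K/W
Q = ΔT / R_total = 175 / 0.164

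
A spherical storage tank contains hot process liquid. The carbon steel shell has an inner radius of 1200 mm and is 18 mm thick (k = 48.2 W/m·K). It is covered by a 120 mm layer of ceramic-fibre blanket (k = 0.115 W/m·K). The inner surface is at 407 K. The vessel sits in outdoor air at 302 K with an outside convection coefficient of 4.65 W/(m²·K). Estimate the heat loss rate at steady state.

Q ≈ 1730 W

For a spherical shell R = (1/r₁ − 1/r₂)/(4πk); film R = 1/(h·4πr²). In series:
R_carbon steel shell = (1/1.2 − 1/1.218)/(4π×48.2) = 2.033×10^-5 K/W
R_ceramic-fibre blanket = (1/1.218 − 1/1.338)/(4π×0.115) = 0.05095 K/W
R_outer film = 1/(h·4πr_o²) = 1/(4.65×4π×1.338²) = 0.009559 K/W
R_total = 0.06053 K/W
Q = ΔT/R_total = 105/0.06053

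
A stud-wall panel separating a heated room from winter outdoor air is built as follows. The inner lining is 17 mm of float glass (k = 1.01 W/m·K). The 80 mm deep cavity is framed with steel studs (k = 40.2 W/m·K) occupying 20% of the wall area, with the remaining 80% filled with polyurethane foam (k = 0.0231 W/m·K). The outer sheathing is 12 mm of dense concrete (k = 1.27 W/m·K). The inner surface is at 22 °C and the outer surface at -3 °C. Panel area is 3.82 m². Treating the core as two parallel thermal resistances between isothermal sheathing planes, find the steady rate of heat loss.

Q ≈ 2640 W

Sheathing layers in series; stud and cavity paths in parallel between them.
R_inner = 0.017/(1.01×3.82) = 0.004406 K/W
R_stud  = 0.08/(40.2×0.2×3.82) = 0.002605 K/W
R_cav   = 0.08/(0.0231×0.8×3.82) = 1.133 K/W
1/R_core = 1/R_stud + 1/R_cav → R_core = 0.002599 K/W
R_outer = 0.012/(1.27×3.82) = 0.002474 K/W
R_total = 0.009479 K/W
Q = ΔT/R_total = 25/0.009479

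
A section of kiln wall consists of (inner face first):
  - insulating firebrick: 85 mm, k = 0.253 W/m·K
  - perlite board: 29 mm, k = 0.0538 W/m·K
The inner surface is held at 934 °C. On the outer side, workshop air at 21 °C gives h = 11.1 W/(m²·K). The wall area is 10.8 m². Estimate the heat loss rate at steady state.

Q ≈ 10200 W

Model the wall as resistances in series:
R_insulating firebrick = L/(kA) = 0.085/(0.253×10.8) = 0.03111 K/W
R_perlite board = L/(kA) = 0.029/(0.0538×10.8) = 0.04991 K/W
R_outer film = 1/(h_o·A) = 1/(11.1×10.8) = 0.008342 K/W
R_total = 0.08936 K/W
Q = ΔT / R_total = 913 / 0.08936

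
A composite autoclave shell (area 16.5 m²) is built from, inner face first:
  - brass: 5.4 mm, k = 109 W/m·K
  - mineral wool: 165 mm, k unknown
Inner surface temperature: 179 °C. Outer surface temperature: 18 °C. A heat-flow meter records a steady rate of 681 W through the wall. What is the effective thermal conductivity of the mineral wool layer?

k ≈ 0.0423 W/(m·K)

Treating each layer as a thermal resistance in series:
R_brass = L/(kA) = 0.0054/(109×16.5) = 3.003×10^-6 K/W
Sum of known resistances R_other = 3.003×10^-6 K/W
Total R = ΔT/Q = 161/681 = 0.2364 K/W
R_mineral wool = R_total − R_other = 0.2364 K/W
k = L/(R·A) = 0.165/(0.2364×16.5)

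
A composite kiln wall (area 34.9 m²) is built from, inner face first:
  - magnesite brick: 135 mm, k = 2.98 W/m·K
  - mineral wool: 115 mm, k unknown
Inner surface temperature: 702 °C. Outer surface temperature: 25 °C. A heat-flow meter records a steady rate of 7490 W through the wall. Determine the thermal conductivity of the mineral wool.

Model the wall as resistances in series:
R_magnesite brick = L/(kA) = 0.135/(2.98×34.9) = 0.001298 K/W
Sum of known resistances R_other = 0.001298 K/W
Total R = ΔT/Q = 677/7490 = 0.09039 K/W
R_mineral wool = R_total − R_other = 0.08909 K/W
k = L/(R·A) = 0.115/(0.08909×34.9)

k ≈ 0.037 W/(m·K)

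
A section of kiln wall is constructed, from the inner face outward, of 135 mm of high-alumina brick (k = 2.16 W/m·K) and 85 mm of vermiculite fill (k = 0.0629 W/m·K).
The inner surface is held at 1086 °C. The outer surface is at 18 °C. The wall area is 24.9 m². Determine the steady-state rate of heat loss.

Model the wall as resistances in series:
R_high-alumina brick = L/(kA) = 0.135/(2.16×24.9) = 0.00251 K/W
R_vermiculite fill = L/(kA) = 0.085/(0.0629×24.9) = 0.05427 K/W
R_total = 0.05678 K/W
Q = ΔT / R_total = 1068 / 0.05678

Q ≈ 18800 W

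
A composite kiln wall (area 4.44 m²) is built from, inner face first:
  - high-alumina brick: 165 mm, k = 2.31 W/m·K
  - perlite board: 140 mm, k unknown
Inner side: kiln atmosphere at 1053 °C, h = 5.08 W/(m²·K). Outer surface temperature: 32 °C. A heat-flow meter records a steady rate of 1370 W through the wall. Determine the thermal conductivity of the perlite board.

Using the resistance-network approach (series):
R_inner film = 1/(h_i·A) = 1/(5.08×4.44) = 0.04434 K/W
R_high-alumina brick = L/(kA) = 0.165/(2.31×4.44) = 0.01609 K/W
Sum of known resistances R_other = 0.06042 K/W
Total R = ΔT/Q = 1021/1370 = 0.7453 K/W
R_perlite board = R_total − R_other = 0.6848 K/W
k = L/(R·A) = 0.14/(0.6848×4.44)

k ≈ 0.046 W/(m·K)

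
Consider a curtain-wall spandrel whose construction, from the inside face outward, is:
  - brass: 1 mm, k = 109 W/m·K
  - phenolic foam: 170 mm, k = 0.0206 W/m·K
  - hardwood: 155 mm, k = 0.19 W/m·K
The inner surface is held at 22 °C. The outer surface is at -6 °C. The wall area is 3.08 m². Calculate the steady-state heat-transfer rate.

Q ≈ 9.51 W

Using the resistance-network approach (series):
R_brass = L/(kA) = 0.001/(109×3.08) = 2.979×10^-6 K/W
R_phenolic foam = L/(kA) = 0.17/(0.0206×3.08) = 2.679 K/W
R_hardwood = L/(kA) = 0.155/(0.19×3.08) = 0.2649 K/W
R_total = 2.944 K/W
Q = ΔT / R_total = 28 / 2.944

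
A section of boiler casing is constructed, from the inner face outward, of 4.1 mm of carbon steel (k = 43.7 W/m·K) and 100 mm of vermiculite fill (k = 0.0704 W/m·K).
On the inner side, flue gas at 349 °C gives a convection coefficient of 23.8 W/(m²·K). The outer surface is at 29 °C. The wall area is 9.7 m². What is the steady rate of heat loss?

Q ≈ 2120 W

Treating each layer as a thermal resistance in series:
R_inner film = 1/(h_i·A) = 1/(23.8×9.7) = 0.004332 K/W
R_carbon steel = L/(kA) = 0.0041/(43.7×9.7) = 9.672×10^-6 K/W
R_vermiculite fill = L/(kA) = 0.1/(0.0704×9.7) = 0.1464 K/W
R_total = 0.1508 K/W
Q = ΔT / R_total = 320 / 0.1508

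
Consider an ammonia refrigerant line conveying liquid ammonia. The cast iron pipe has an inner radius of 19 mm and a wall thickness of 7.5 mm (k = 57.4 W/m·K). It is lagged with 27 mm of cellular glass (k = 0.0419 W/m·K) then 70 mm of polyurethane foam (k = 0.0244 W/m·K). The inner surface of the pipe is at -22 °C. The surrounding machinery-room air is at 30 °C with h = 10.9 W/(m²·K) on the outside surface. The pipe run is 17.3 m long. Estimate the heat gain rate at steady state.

Cylindrical conduction, so R = ln(r₂/r₁)/(2πkL) per layer, in series:
R_cast iron pipe wall = ln(26.5/19)/(2π×57.4×17.3) = 5.332×10^-5 K/W
R_cellular glass = ln(53.5/26.5)/(2π×0.0419×17.3) = 0.1543 K/W
R_polyurethane foam = ln(123.5/53.5)/(2π×0.0244×17.3) = 0.3154 K/W
R_outer film = 1/(h_o·2πr_oL) = 1/(10.9×2π×0.1235×17.3) = 0.006834 K/W
R_total = 0.4766 K/W
Q = ΔT/R_total = 52/0.4766

Q ≈ 109 W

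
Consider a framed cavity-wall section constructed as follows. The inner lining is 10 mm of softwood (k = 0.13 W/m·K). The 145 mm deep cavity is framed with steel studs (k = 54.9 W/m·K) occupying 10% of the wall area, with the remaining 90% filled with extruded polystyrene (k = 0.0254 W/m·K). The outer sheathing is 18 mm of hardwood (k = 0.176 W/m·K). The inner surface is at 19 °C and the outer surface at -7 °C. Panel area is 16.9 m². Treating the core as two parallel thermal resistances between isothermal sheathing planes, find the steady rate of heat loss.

Q ≈ 2140 W

Sheathing layers in series; stud and cavity paths in parallel between them.
R_inner = 0.01/(0.13×16.9) = 0.004552 K/W
R_stud  = 0.145/(54.9×0.1×16.9) = 0.001563 K/W
R_cav   = 0.145/(0.0254×0.9×16.9) = 0.3753 K/W
1/R_core = 1/R_stud + 1/R_cav → R_core = 0.001556 K/W
R_outer = 0.018/(0.176×16.9) = 0.006052 K/W
R_total = 0.01216 K/W
Q = ΔT/R_total = 26/0.01216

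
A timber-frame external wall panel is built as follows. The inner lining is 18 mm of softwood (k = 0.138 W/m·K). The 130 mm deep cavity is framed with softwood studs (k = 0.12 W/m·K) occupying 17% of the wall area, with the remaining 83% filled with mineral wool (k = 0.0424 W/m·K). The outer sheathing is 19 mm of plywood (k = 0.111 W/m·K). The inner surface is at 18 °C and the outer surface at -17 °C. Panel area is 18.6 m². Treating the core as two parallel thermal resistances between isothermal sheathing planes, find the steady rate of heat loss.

Q ≈ 247 W

Sheathing layers in series; stud and cavity paths in parallel between them.
R_inner = 0.018/(0.138×18.6) = 0.007013 K/W
R_stud  = 0.13/(0.12×0.17×18.6) = 0.3426 K/W
R_cav   = 0.13/(0.0424×0.83×18.6) = 0.1986 K/W
1/R_core = 1/R_stud + 1/R_cav → R_core = 0.1257 K/W
R_outer = 0.019/(0.111×18.6) = 0.009203 K/W
R_total = 0.1419 K/W
Q = ΔT/R_total = 35/0.1419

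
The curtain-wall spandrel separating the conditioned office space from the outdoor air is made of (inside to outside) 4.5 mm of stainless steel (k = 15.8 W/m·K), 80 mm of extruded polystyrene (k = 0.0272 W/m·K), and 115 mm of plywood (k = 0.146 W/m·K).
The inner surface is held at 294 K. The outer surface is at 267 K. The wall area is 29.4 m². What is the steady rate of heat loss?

Thermal resistances in series:
R_stainless steel = L/(kA) = 0.0045/(15.8×29.4) = 9.687×10^-6 K/W
R_extruded polystyrene = L/(kA) = 0.08/(0.0272×29.4) = 0.1 K/W
R_plywood = L/(kA) = 0.115/(0.146×29.4) = 0.02679 K/W
R_total = 0.1268 K/W
Q = ΔT / R_total = 27 / 0.1268

Q ≈ 213 W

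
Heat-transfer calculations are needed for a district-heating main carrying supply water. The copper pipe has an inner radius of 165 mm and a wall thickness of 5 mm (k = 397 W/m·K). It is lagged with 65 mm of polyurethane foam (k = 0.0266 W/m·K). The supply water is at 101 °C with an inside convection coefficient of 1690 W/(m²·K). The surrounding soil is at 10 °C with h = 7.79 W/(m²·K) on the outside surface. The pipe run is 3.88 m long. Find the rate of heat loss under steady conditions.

Per-layer cylindrical resistances, series-summed:
R_inner film = 1/(h_i·2πr₁L) = 1/(1690×2π×0.165×3.88) = 1.471×10^-4 K/W
R_copper pipe wall = ln(170/165)/(2π×397×3.88) = 3.085×10^-6 K/W
R_polyurethane foam = ln(235/170)/(2π×0.0266×3.88) = 0.4993 K/W
R_outer film = 1/(h_o·2πr_oL) = 1/(7.79×2π×0.235×3.88) = 0.02241 K/W
R_total = 0.5219 K/W
Q = ΔT/R_total = 91/0.5219

Q ≈ 174 W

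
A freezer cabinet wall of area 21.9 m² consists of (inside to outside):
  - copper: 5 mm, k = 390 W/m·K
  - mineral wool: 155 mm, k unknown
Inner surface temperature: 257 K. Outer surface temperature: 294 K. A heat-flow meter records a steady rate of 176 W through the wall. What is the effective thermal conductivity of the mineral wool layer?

Treating each layer as a thermal resistance in series:
R_copper = L/(kA) = 0.005/(390×21.9) = 5.854×10^-7 K/W
Sum of known resistances R_other = 5.854×10^-7 K/W
Total R = ΔT/Q = 37/176 = 0.2102 K/W
R_mineral wool = R_total − R_other = 0.2102 K/W
k = L/(R·A) = 0.155/(0.2102×21.9)

k ≈ 0.0337 W/(m·K)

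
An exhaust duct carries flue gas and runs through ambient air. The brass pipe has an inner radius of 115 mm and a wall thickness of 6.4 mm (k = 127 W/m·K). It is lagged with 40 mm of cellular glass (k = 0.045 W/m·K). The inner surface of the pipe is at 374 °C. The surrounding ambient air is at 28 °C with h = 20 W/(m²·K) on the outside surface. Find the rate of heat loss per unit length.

For a radial system each layer contributes R = ln(r_out/r_in)/(2πkL); films add R = 1/(hA).
R_brass pipe wall = ln(121.4/115)/(2π×127×1) = 6.787×10^-5 K/W
R_cellular glass = ln(161.4/121.4)/(2π×0.045×1) = 1.007 K/W
R_outer film = 1/(h_o·2πr_oL) = 1/(20×2π×0.1614×1) = 0.0493 K/W
R_total = 1.057 K/W
Q = ΔT/R_total = 346/1.057

q′ ≈ 327 W/m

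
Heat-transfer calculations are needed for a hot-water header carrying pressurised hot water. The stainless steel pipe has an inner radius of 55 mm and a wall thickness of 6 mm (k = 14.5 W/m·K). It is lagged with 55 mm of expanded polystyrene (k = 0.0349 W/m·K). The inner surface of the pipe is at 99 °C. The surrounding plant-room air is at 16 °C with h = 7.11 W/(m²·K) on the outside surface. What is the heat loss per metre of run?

Per-layer cylindrical resistances, series-summed:
R_stainless steel pipe wall = ln(61/55)/(2π×14.5×1) = 0.001136 K/W
R_expanded polystyrene = ln(116/61)/(2π×0.0349×1) = 2.931 K/W
R_outer film = 1/(h_o·2πr_oL) = 1/(7.11×2π×0.116×1) = 0.193 K/W
R_total = 3.125 K/W
Q = ΔT/R_total = 83/3.125

q′ ≈ 26.6 W/m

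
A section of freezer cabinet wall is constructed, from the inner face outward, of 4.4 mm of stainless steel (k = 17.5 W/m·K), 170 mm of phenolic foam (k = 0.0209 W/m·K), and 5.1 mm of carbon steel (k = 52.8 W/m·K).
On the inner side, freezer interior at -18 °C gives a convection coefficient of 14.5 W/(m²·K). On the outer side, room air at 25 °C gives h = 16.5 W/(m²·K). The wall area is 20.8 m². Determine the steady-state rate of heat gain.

Series thermal resistances:
R_inner film = 1/(h_i·A) = 1/(14.5×20.8) = 0.003316 K/W
R_stainless steel = L/(kA) = 0.0044/(17.5×20.8) = 1.209×10^-5 K/W
R_phenolic foam = L/(kA) = 0.17/(0.0209×20.8) = 0.3911 K/W
R_carbon steel = L/(kA) = 0.0051/(52.8×20.8) = 4.644×10^-6 K/W
R_outer film = 1/(h_o·A) = 1/(16.5×20.8) = 0.002914 K/W
R_total = 0.3973 K/W
Q = ΔT / R_total = 43 / 0.3973

Q ≈ 108 W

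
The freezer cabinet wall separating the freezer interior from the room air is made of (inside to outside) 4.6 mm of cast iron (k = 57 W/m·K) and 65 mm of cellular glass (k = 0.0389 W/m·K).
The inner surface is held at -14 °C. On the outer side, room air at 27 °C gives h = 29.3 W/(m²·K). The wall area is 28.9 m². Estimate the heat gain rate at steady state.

Series thermal resistances:
R_cast iron = L/(kA) = 0.0046/(57×28.9) = 2.792×10^-6 K/W
R_cellular glass = L/(kA) = 0.065/(0.0389×28.9) = 0.05782 K/W
R_outer film = 1/(h_o·A) = 1/(29.3×28.9) = 0.001181 K/W
R_total = 0.059 K/W
Q = ΔT / R_total = 41 / 0.059

Q ≈ 695 W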